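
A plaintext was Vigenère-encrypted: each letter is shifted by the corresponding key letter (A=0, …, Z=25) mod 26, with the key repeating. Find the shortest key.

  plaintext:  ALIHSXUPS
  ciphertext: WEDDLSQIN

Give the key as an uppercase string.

WTV

  i= 0: W-A = 22 → W
  i= 1: E-L = 19 → T
  i= 2: D-I = 21 → V
  i= 3: D-H = 22 → W
  i= 4: L-S = 19 → T
  i= 5: S-X = 21 → V
  i= 6: Q-U = 22 → W
  i= 7: I-P = 19 → T
  i= 8: N-S = 21 → V
  shifts repeat with period 3: WTV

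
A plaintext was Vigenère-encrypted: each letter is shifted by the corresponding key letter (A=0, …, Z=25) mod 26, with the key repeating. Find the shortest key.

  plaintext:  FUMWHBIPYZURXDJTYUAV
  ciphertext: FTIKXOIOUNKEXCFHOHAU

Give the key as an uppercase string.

  i= 0: F-F =  0 → A
  i= 1: T-U = 25 → Z
  i= 2: I-M = 22 → W
  i= 3: K-W = 14 → O
  i= 4: X-H = 16 → Q
  i= 5: O-B = 13 → N
  i= 6: I-I =  0 → A
  i= 7: O-P = 25 → Z
  i= 8: U-Y = 22 → W
  i= 9: N-Z = 14 → O
  i=10: K-U = 16 → Q
  i=11: E-R = 13 → N
  i=12: X-X =  0 → A
  i=13: C-D = 25 → Z
  i=14: F-J = 22 → W
  i=15: H-T = 14 → O
  i=16: O-Y = 16 → Q
  i=17: H-U = 13 → N
  i=18: A-A =  0 → A
  i=19: U-V = 25 → Z
  shifts repeat with period 6: AZWOQN

AZWOQN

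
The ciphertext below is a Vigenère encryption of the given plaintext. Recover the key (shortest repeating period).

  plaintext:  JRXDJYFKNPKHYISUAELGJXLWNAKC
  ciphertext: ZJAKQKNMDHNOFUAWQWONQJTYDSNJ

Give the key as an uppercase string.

  i= 0: Z-J = 16 → Q
  i= 1: J-R = 18 → S
  i= 2: A-X =  3 → D
  i= 3: K-D =  7 → H
  i= 4: Q-J =  7 → H
  i= 5: K-Y = 12 → M
  i= 6: N-F =  8 → I
  i= 7: M-K =  2 → C
  i= 8: D-N = 16 → Q
  i= 9: H-P = 18 → S
  i=10: N-K =  3 → D
  i=11: O-H =  7 → H
  i=12: F-Y =  7 → H
  i=13: U-I = 12 → M
  i=14: A-S =  8 → I
  i=15: W-U =  2 → C
  i=16: Q-A = 16 → Q
  i=17: W-E = 18 → S
  i=18: O-L =  3 → D
  i=19: N-G =  7 → H
  i=20: Q-J =  7 → H
  i=21: J-X = 12 → M
  i=22: T-L =  8 → I
  i=23: Y-W =  2 → C
  i=24: D-N = 16 → Q
  i=25: S-A = 18 → S
  i=26: N-K =  3 → D
  i=27: J-C =  7 → H
  shifts repeat with period 8: QSDHHMIC

QSDHHMIC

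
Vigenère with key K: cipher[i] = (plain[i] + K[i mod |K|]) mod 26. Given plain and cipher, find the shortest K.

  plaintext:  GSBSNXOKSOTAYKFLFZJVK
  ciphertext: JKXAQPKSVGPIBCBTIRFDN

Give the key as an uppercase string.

DSWI

  i= 0: J-G =  3 → D
  i= 1: K-S = 18 → S
  i= 2: X-B = 22 → W
  i= 3: A-S =  8 → I
  i= 4: Q-N =  3 → D
  i= 5: P-X = 18 → S
  i= 6: K-O = 22 → W
  i= 7: S-K =  8 → I
  i= 8: V-S =  3 → D
  i= 9: G-O = 18 → S
  i=10: P-T = 22 → W
  i=11: I-A =  8 → I
  i=12: B-Y =  3 → D
  i=13: C-K = 18 → S
  i=14: B-F = 22 → W
  i=15: T-L =  8 → I
  i=16: I-F =  3 → D
  i=17: R-Z = 18 → S
  i=18: F-J = 22 → W
  i=19: D-V =  8 → I
  i=20: N-K =  3 → D
  shifts repeat with period 4: DSWI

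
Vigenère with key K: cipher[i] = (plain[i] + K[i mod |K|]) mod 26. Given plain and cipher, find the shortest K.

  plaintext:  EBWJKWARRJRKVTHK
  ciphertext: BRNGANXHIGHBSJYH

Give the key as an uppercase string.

  i= 0: B-E = 23 → X
  i= 1: R-B = 16 → Q
  i= 2: N-W = 17 → R
  i= 3: G-J = 23 → X
  i= 4: A-K = 16 → Q
  i= 5: N-W = 17 → R
  i= 6: X-A = 23 → X
  i= 7: H-R = 16 → Q
  i= 8: I-R = 17 → R
  i= 9: G-J = 23 → X
  i=10: H-R = 16 → Q
  i=11: B-K = 17 → R
  i=12: S-V = 23 → X
  i=13: J-T = 16 → Q
  i=14: Y-H = 17 → R
  i=15: H-K = 23 → X
  shifts repeat with period 3: XQR

XQR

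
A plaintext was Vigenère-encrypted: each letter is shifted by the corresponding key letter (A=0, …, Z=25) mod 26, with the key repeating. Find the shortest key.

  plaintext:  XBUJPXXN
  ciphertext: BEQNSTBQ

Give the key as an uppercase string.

EDW

  i= 0: B-X =  4 → E
  i= 1: E-B =  3 → D
  i= 2: Q-U = 22 → W
  i= 3: N-J =  4 → E
  i= 4: S-P =  3 → D
  i= 5: T-X = 22 → W
  i= 6: B-X =  4 → E
  i= 7: Q-N =  3 → D
  shifts repeat with period 3: EDW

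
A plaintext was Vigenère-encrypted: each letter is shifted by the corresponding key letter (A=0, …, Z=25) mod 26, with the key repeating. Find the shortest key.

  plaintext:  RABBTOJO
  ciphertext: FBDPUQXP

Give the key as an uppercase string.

  i= 0: F-R = 14 → O
  i= 1: B-A =  1 → B
  i= 2: D-B =  2 → C
  i= 3: P-B = 14 → O
  i= 4: U-T =  1 → B
  i= 5: Q-O =  2 → C
  i= 6: X-J = 14 → O
  i= 7: P-O =  1 → B
  shifts repeat with period 3: OBC

OBC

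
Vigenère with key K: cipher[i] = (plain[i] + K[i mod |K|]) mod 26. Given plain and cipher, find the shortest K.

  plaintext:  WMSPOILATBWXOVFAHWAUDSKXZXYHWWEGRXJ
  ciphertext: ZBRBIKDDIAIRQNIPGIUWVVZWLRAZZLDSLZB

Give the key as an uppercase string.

  i= 0: Z-W =  3 → D
  i= 1: B-M = 15 → P
  i= 2: R-S = 25 → Z
  i= 3: B-P = 12 → M
  i= 4: I-O = 20 → U
  i= 5: K-I =  2 → C
  i= 6: D-L = 18 → S
  i= 7: D-A =  3 → D
  i= 8: I-T = 15 → P
  i= 9: A-B = 25 → Z
  i=10: I-W = 12 → M
  i=11: R-X = 20 → U
  i=12: Q-O =  2 → C
  i=13: N-V = 18 → S
  i=14: I-F =  3 → D
  i=15: P-A = 15 → P
  i=16: G-H = 25 → Z
  i=17: I-W = 12 → M
  i=18: U-A = 20 → U
  i=19: W-U =  2 → C
  i=20: V-D = 18 → S
  i=21: V-S =  3 → D
  i=22: Z-K = 15 → P
  i=23: W-X = 25 → Z
  i=24: L-Z = 12 → M
  i=25: R-X = 20 → U
  i=26: A-Y =  2 → C
  i=27: Z-H = 18 → S
  i=28: Z-W =  3 → D
  i=29: L-W = 15 → P
  i=30: D-E = 25 → Z
  i=31: S-G = 12 → M
  i=32: L-R = 20 → U
  i=33: Z-X =  2 → C
  i=34: B-J = 18 → S
  shifts repeat with period 7: DPZMUCS

DPZMUCS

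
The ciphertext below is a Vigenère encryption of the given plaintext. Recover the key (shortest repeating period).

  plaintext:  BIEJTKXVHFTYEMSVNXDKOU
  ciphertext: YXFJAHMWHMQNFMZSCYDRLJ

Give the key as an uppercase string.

  i= 0: Y-B = 23 → X
  i= 1: X-I = 15 → P
  i= 2: F-E =  1 → B
  i= 3: J-J =  0 → A
  i= 4: A-T =  7 → H
  i= 5: H-K = 23 → X
  i= 6: M-X = 15 → P
  i= 7: W-V =  1 → B
  i= 8: H-H =  0 → A
  i= 9: M-F =  7 → H
  i=10: Q-T = 23 → X
  i=11: N-Y = 15 → P
  i=12: F-E =  1 → B
  i=13: M-M =  0 → A
  i=14: Z-S =  7 → H
  i=15: S-V = 23 → X
  i=16: C-N = 15 → P
  i=17: Y-X =  1 → B
  i=18: D-D =  0 → A
  i=19: R-K =  7 → H
  i=20: L-O = 23 → X
  i=21: J-U = 15 → P
  shifts repeat with period 5: XPBAH

XPBAH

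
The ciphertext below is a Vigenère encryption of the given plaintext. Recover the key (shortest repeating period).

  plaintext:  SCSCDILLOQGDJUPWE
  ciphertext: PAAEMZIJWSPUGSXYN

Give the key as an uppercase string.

XYICJR

  i= 0: P-S = 23 → X
  i= 1: A-C = 24 → Y
  i= 2: A-S =  8 → I
  i= 3: E-C =  2 → C
  i= 4: M-D =  9 → J
  i= 5: Z-I = 17 → R
  i= 6: I-L = 23 → X
  i= 7: J-L = 24 → Y
  i= 8: W-O =  8 → I
  i= 9: S-Q =  2 → C
  i=10: P-G =  9 → J
  i=11: U-D = 17 → R
  i=12: G-J = 23 → X
  i=13: S-U = 24 → Y
  i=14: X-P =  8 → I
  i=15: Y-W =  2 → C
  i=16: N-E =  9 → J
  shifts repeat with period 6: XYICJR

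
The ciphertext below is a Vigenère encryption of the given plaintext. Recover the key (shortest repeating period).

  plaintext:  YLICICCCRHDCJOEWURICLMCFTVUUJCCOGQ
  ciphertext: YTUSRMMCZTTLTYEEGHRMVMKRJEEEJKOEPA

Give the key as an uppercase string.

  i= 0: Y-Y =  0 → A
  i= 1: T-L =  8 → I
  i= 2: U-I = 12 → M
  i= 3: S-C = 16 → Q
  i= 4: R-I =  9 → J
  i= 5: M-C = 10 → K
  i= 6: M-C = 10 → K
  i= 7: C-C =  0 → A
  i= 8: Z-R =  8 → I
  i= 9: T-H = 12 → M
  i=10: T-D = 16 → Q
  i=11: L-C =  9 → J
  i=12: T-J = 10 → K
  i=13: Y-O = 10 → K
  i=14: E-E =  0 → A
  i=15: E-W =  8 → I
  i=16: G-U = 12 → M
  i=17: H-R = 16 → Q
  i=18: R-I =  9 → J
  i=19: M-C = 10 → K
  i=20: V-L = 10 → K
  i=21: M-M =  0 → A
  i=22: K-C =  8 → I
  i=23: R-F = 12 → M
  i=24: J-T = 16 → Q
  i=25: E-V =  9 → J
  i=26: E-U = 10 → K
  i=27: E-U = 10 → K
  i=28: J-J =  0 → A
  i=29: K-C =  8 → I
  i=30: O-C = 12 → M
  i=31: E-O = 16 → Q
  i=32: P-G =  9 → J
  i=33: A-Q = 10 → K
  shifts repeat with period 7: AIMQJKK

AIMQJKK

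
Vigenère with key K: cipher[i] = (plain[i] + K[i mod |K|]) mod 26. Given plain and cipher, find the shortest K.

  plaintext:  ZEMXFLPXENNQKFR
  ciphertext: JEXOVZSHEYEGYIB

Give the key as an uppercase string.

  i= 0: J-Z = 10 → K
  i= 1: E-E =  0 → A
  i= 2: X-M = 11 → L
  i= 3: O-X = 17 → R
  i= 4: V-F = 16 → Q
  i= 5: Z-L = 14 → O
  i= 6: S-P =  3 → D
  i= 7: H-X = 10 → K
  i= 8: E-E =  0 → A
  i= 9: Y-N = 11 → L
  i=10: E-N = 17 → R
  i=11: G-Q = 16 → Q
  i=12: Y-K = 14 → O
  i=13: I-F =  3 → D
  i=14: B-R = 10 → K
  shifts repeat with period 7: KALRQOD

KALRQOD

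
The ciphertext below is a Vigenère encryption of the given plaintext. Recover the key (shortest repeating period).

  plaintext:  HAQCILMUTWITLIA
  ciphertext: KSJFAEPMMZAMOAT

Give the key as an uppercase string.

DST

  i= 0: K-H =  3 → D
  i= 1: S-A = 18 → S
  i= 2: J-Q = 19 → T
  i= 3: F-C =  3 → D
  i= 4: A-I = 18 → S
  i= 5: E-L = 19 → T
  i= 6: P-M =  3 → D
  i= 7: M-U = 18 → S
  i= 8: M-T = 19 → T
  i= 9: Z-W =  3 → D
  i=10: A-I = 18 → S
  i=11: M-T = 19 → T
  i=12: O-L =  3 → D
  i=13: A-I = 18 → S
  i=14: T-A = 19 → T
  shifts repeat with period 3: DST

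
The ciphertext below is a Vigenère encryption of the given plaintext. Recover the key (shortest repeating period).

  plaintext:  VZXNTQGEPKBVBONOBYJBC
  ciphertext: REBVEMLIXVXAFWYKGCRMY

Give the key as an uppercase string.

  i= 0: R-V = 22 → W
  i= 1: E-Z =  5 → F
  i= 2: B-X =  4 → E
  i= 3: V-N =  8 → I
  i= 4: E-T = 11 → L
  i= 5: M-Q = 22 → W
  i= 6: L-G =  5 → F
  i= 7: I-E =  4 → E
  i= 8: X-P =  8 → I
  i= 9: V-K = 11 → L
  i=10: X-B = 22 → W
  i=11: A-V =  5 → F
  i=12: F-B =  4 → E
  i=13: W-O =  8 → I
  i=14: Y-N = 11 → L
  i=15: K-O = 22 → W
  i=16: G-B =  5 → F
  i=17: C-Y =  4 → E
  i=18: R-J =  8 → I
  i=19: M-B = 11 → L
  i=20: Y-C = 22 → W
  shifts repeat with period 5: WFEIL

WFEIL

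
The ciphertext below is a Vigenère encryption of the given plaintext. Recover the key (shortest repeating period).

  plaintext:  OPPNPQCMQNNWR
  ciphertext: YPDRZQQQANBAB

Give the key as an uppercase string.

  i= 0: Y-O = 10 → K
  i= 1: P-P =  0 → A
  i= 2: D-P = 14 → O
  i= 3: R-N =  4 → E
  i= 4: Z-P = 10 → K
  i= 5: Q-Q =  0 → A
  i= 6: Q-C = 14 → O
  i= 7: Q-M =  4 → E
  i= 8: A-Q = 10 → K
  i= 9: N-N =  0 → A
  i=10: B-N = 14 → O
  i=11: A-W =  4 → E
  i=12: B-R = 10 → K
  shifts repeat with period 4: KAOE

KAOE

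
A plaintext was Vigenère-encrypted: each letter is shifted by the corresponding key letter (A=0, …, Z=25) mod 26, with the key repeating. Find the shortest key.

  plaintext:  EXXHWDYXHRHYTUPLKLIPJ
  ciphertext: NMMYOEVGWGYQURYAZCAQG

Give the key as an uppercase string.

JPPRSBX

  i= 0: N-E =  9 → J
  i= 1: M-X = 15 → P
  i= 2: M-X = 15 → P
  i= 3: Y-H = 17 → R
  i= 4: O-W = 18 → S
  i= 5: E-D =  1 → B
  i= 6: V-Y = 23 → X
  i= 7: G-X =  9 → J
  i= 8: W-H = 15 → P
  i= 9: G-R = 15 → P
  i=10: Y-H = 17 → R
  i=11: Q-Y = 18 → S
  i=12: U-T =  1 → B
  i=13: R-U = 23 → X
  i=14: Y-P =  9 → J
  i=15: A-L = 15 → P
  i=16: Z-K = 15 → P
  i=17: C-L = 17 → R
  i=18: A-I = 18 → S
  i=19: Q-P =  1 → B
  i=20: G-J = 23 → X
  shifts repeat with period 7: JPPRSBX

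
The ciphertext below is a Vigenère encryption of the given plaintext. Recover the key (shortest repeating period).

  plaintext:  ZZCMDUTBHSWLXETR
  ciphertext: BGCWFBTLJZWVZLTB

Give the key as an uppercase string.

CHAK

  i= 0: B-Z =  2 → C
  i= 1: G-Z =  7 → H
  i= 2: C-C =  0 → A
  i= 3: W-M = 10 → K
  i= 4: F-D =  2 → C
  i= 5: B-U =  7 → H
  i= 6: T-T =  0 → A
  i= 7: L-B = 10 → K
  i= 8: J-H =  2 → C
  i= 9: Z-S =  7 → H
  i=10: W-W =  0 → A
  i=11: V-L = 10 → K
  i=12: Z-X =  2 → C
  i=13: L-E =  7 → H
  i=14: T-T =  0 → A
  i=15: B-R = 10 → K
  shifts repeat with period 4: CHAK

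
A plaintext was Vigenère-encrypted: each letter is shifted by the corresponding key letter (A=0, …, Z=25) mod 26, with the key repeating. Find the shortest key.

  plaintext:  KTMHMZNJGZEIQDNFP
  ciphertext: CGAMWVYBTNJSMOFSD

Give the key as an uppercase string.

  i= 0: C-K = 18 → S
  i= 1: G-T = 13 → N
  i= 2: A-M = 14 → O
  i= 3: M-H =  5 → F
  i= 4: W-M = 10 → K
  i= 5: V-Z = 22 → W
  i= 6: Y-N = 11 → L
  i= 7: B-J = 18 → S
  i= 8: T-G = 13 → N
  i= 9: N-Z = 14 → O
  i=10: J-E =  5 → F
  i=11: S-I = 10 → K
  i=12: M-Q = 22 → W
  i=13: O-D = 11 → L
  i=14: F-N = 18 → S
  i=15: S-F = 13 → N
  i=16: D-P = 14 → O
  shifts repeat with period 7: SNOFKWL

SNOFKWL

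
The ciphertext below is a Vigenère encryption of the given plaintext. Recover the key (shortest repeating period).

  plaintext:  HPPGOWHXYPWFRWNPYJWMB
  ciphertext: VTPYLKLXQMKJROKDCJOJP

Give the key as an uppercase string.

OEASX

  i= 0: V-H = 14 → O
  i= 1: T-P =  4 → E
  i= 2: P-P =  0 → A
  i= 3: Y-G = 18 → S
  i= 4: L-O = 23 → X
  i= 5: K-W = 14 → O
  i= 6: L-H =  4 → E
  i= 7: X-X =  0 → A
  i= 8: Q-Y = 18 → S
  i= 9: M-P = 23 → X
  i=10: K-W = 14 → O
  i=11: J-F =  4 → E
  i=12: R-R =  0 → A
  i=13: O-W = 18 → S
  i=14: K-N = 23 → X
  i=15: D-P = 14 → O
  i=16: C-Y =  4 → E
  i=17: J-J =  0 → A
  i=18: O-W = 18 → S
  i=19: J-M = 23 → X
  i=20: P-B = 14 → O
  shifts repeat with period 5: OEASX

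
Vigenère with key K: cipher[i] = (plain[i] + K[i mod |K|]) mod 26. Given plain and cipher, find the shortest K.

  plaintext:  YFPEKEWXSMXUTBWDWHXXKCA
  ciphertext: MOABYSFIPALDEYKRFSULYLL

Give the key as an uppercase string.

OJLXO

  i= 0: M-Y = 14 → O
  i= 1: O-F =  9 → J
  i= 2: A-P = 11 → L
  i= 3: B-E = 23 → X
  i= 4: Y-K = 14 → O
  i= 5: S-E = 14 → O
  i= 6: F-W =  9 → J
  i= 7: I-X = 11 → L
  i= 8: P-S = 23 → X
  i= 9: A-M = 14 → O
  i=10: L-X = 14 → O
  i=11: D-U =  9 → J
  i=12: E-T = 11 → L
  i=13: Y-B = 23 → X
  i=14: K-W = 14 → O
  i=15: R-D = 14 → O
  i=16: F-W =  9 → J
  i=17: S-H = 11 → L
  i=18: U-X = 23 → X
  i=19: L-X = 14 → O
  i=20: Y-K = 14 → O
  i=21: L-C =  9 → J
  i=22: L-A = 11 → L
  shifts repeat with period 5: OJLXO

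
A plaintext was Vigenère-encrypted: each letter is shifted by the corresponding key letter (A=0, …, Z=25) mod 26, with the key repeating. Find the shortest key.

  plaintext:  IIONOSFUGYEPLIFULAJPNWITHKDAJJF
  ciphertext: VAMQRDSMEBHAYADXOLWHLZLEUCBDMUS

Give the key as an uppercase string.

NSYDDL

  i= 0: V-I = 13 → N
  i= 1: A-I = 18 → S
  i= 2: M-O = 24 → Y
  i= 3: Q-N =  3 → D
  i= 4: R-O =  3 → D
  i= 5: D-S = 11 → L
  i= 6: S-F = 13 → N
  i= 7: M-U = 18 → S
  i= 8: E-G = 24 → Y
  i= 9: B-Y =  3 → D
  i=10: H-E =  3 → D
  i=11: A-P = 11 → L
  i=12: Y-L = 13 → N
  i=13: A-I = 18 → S
  i=14: D-F = 24 → Y
  i=15: X-U =  3 → D
  i=16: O-L =  3 → D
  i=17: L-A = 11 → L
  i=18: W-J = 13 → N
  i=19: H-P = 18 → S
  i=20: L-N = 24 → Y
  i=21: Z-W =  3 → D
  i=22: L-I =  3 → D
  i=23: E-T = 11 → L
  i=24: U-H = 13 → N
  i=25: C-K = 18 → S
  i=26: B-D = 24 → Y
  i=27: D-A =  3 → D
  i=28: M-J =  3 → D
  i=29: U-J = 11 → L
  i=30: S-F = 13 → N
  shifts repeat with period 6: NSYDDL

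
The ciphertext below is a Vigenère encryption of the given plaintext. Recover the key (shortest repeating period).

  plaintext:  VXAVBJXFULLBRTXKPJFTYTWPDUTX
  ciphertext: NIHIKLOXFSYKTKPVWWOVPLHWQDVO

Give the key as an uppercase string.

SLHNJCR

  i= 0: N-V = 18 → S
  i= 1: I-X = 11 → L
  i= 2: H-A =  7 → H
  i= 3: I-V = 13 → N
  i= 4: K-B =  9 → J
  i= 5: L-J =  2 → C
  i= 6: O-X = 17 → R
  i= 7: X-F = 18 → S
  i= 8: F-U = 11 → L
  i= 9: S-L =  7 → H
  i=10: Y-L = 13 → N
  i=11: K-B =  9 → J
  i=12: T-R =  2 → C
  i=13: K-T = 17 → R
  i=14: P-X = 18 → S
  i=15: V-K = 11 → L
  i=16: W-P =  7 → H
  i=17: W-J = 13 → N
  i=18: O-F =  9 → J
  i=19: V-T =  2 → C
  i=20: P-Y = 17 → R
  i=21: L-T = 18 → S
  i=22: H-W = 11 → L
  i=23: W-P =  7 → H
  i=24: Q-D = 13 → N
  i=25: D-U =  9 → J
  i=26: V-T =  2 → C
  i=27: O-X = 17 → R
  shifts repeat with period 7: SLHNJCR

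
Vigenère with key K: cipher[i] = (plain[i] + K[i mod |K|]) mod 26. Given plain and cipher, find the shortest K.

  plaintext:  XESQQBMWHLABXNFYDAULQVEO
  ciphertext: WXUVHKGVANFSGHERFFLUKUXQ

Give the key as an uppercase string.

ZTCFRJU

  i= 0: W-X = 25 → Z
  i= 1: X-E = 19 → T
  i= 2: U-S =  2 → C
  i= 3: V-Q =  5 → F
  i= 4: H-Q = 17 → R
  i= 5: K-B =  9 → J
  i= 6: G-M = 20 → U
  i= 7: V-W = 25 → Z
  i= 8: A-H = 19 → T
  i= 9: N-L =  2 → C
  i=10: F-A =  5 → F
  i=11: S-B = 17 → R
  i=12: G-X =  9 → J
  i=13: H-N = 20 → U
  i=14: E-F = 25 → Z
  i=15: R-Y = 19 → T
  i=16: F-D =  2 → C
  i=17: F-A =  5 → F
  i=18: L-U = 17 → R
  i=19: U-L =  9 → J
  i=20: K-Q = 20 → U
  i=21: U-V = 25 → Z
  i=22: X-E = 19 → T
  i=23: Q-O =  2 → C
  shifts repeat with period 7: ZTCFRJU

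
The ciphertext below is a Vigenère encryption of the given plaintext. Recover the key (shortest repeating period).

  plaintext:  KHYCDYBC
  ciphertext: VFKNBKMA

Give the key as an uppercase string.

  i= 0: V-K = 11 → L
  i= 1: F-H = 24 → Y
  i= 2: K-Y = 12 → M
  i= 3: N-C = 11 → L
  i= 4: B-D = 24 → Y
  i= 5: K-Y = 12 → M
  i= 6: M-B = 11 → L
  i= 7: A-C = 24 → Y
  shifts repeat with period 3: LYM

LYM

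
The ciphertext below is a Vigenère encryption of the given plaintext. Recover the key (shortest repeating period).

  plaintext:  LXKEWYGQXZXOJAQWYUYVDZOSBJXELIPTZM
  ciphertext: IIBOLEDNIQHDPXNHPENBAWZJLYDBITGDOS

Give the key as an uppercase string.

XLRKPGX

  i= 0: I-L = 23 → X
  i= 1: I-X = 11 → L
  i= 2: B-K = 17 → R
  i= 3: O-E = 10 → K
  i= 4: L-W = 15 → P
  i= 5: E-Y =  6 → G
  i= 6: D-G = 23 → X
  i= 7: N-Q = 23 → X
  i= 8: I-X = 11 → L
  i= 9: Q-Z = 17 → R
  i=10: H-X = 10 → K
  i=11: D-O = 15 → P
  i=12: P-J =  6 → G
  i=13: X-A = 23 → X
  i=14: N-Q = 23 → X
  i=15: H-W = 11 → L
  i=16: P-Y = 17 → R
  i=17: E-U = 10 → K
  i=18: N-Y = 15 → P
  i=19: B-V =  6 → G
  i=20: A-D = 23 → X
  i=21: W-Z = 23 → X
  i=22: Z-O = 11 → L
  i=23: J-S = 17 → R
  i=24: L-B = 10 → K
  i=25: Y-J = 15 → P
  i=26: D-X =  6 → G
  i=27: B-E = 23 → X
  i=28: I-L = 23 → X
  i=29: T-I = 11 → L
  i=30: G-P = 17 → R
  i=31: D-T = 10 → K
  i=32: O-Z = 15 → P
  i=33: S-M =  6 → G
  shifts repeat with period 7: XLRKPGX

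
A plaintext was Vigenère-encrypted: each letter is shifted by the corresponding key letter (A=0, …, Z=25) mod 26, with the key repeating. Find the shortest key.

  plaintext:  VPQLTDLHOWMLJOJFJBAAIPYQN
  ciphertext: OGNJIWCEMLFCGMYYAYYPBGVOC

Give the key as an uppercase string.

  i= 0: O-V = 19 → T
  i= 1: G-P = 17 → R
  i= 2: N-Q = 23 → X
  i= 3: J-L = 24 → Y
  i= 4: I-T = 15 → P
  i= 5: W-D = 19 → T
  i= 6: C-L = 17 → R
  i= 7: E-H = 23 → X
  i= 8: M-O = 24 → Y
  i= 9: L-W = 15 → P
  i=10: F-M = 19 → T
  i=11: C-L = 17 → R
  i=12: G-J = 23 → X
  i=13: M-O = 24 → Y
  i=14: Y-J = 15 → P
  i=15: Y-F = 19 → T
  i=16: A-J = 17 → R
  i=17: Y-B = 23 → X
  i=18: Y-A = 24 → Y
  i=19: P-A = 15 → P
  i=20: B-I = 19 → T
  i=21: G-P = 17 → R
  i=22: V-Y = 23 → X
  i=23: O-Q = 24 → Y
  i=24: C-N = 15 → P
  shifts repeat with period 5: TRXYP

TRXYP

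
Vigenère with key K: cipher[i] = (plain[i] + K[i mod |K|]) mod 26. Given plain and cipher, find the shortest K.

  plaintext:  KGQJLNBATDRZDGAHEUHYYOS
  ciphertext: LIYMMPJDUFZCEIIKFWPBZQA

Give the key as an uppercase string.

BCID

  i= 0: L-K =  1 → B
  i= 1: I-G =  2 → C
  i= 2: Y-Q =  8 → I
  i= 3: M-J =  3 → D
  i= 4: M-L =  1 → B
  i= 5: P-N =  2 → C
  i= 6: J-B =  8 → I
  i= 7: D-A =  3 → D
  i= 8: U-T =  1 → B
  i= 9: F-D =  2 → C
  i=10: Z-R =  8 → I
  i=11: C-Z =  3 → D
  i=12: E-D =  1 → B
  i=13: I-G =  2 → C
  i=14: I-A =  8 → I
  i=15: K-H =  3 → D
  i=16: F-E =  1 → B
  i=17: W-U =  2 → C
  i=18: P-H =  8 → I
  i=19: B-Y =  3 → D
  i=20: Z-Y =  1 → B
  i=21: Q-O =  2 → C
  i=22: A-S =  8 → I
  shifts repeat with period 4: BCID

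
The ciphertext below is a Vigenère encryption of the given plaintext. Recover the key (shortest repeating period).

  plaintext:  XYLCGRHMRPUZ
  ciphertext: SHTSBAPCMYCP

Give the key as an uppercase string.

  i= 0: S-X = 21 → V
  i= 1: H-Y =  9 → J
  i= 2: T-L =  8 → I
  i= 3: S-C = 16 → Q
  i= 4: B-G = 21 → V
  i= 5: A-R =  9 → J
  i= 6: P-H =  8 → I
  i= 7: C-M = 16 → Q
  i= 8: M-R = 21 → V
  i= 9: Y-P =  9 → J
  i=10: C-U =  8 → I
  i=11: P-Z = 16 → Q
  shifts repeat with period 4: VJIQ

VJIQ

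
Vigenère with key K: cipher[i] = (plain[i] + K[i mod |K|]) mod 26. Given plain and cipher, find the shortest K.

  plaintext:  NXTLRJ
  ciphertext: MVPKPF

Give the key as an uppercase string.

  i= 0: M-N = 25 → Z
  i= 1: V-X = 24 → Y
  i= 2: P-T = 22 → W
  i= 3: K-L = 25 → Z
  i= 4: P-R = 24 → Y
  i= 5: F-J = 22 → W
  shifts repeat with period 3: ZYW

ZYW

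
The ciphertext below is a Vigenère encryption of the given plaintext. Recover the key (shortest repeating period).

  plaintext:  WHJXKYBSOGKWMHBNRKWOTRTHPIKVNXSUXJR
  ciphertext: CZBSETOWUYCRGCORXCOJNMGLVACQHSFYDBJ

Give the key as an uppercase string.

  i= 0: C-W =  6 → G
  i= 1: Z-H = 18 → S
  i= 2: B-J = 18 → S
  i= 3: S-X = 21 → V
  i= 4: E-K = 20 → U
  i= 5: T-Y = 21 → V
  i= 6: O-B = 13 → N
  i= 7: W-S =  4 → E
  i= 8: U-O =  6 → G
  i= 9: Y-G = 18 → S
  i=10: C-K = 18 → S
  i=11: R-W = 21 → V
  i=12: G-M = 20 → U
  i=13: C-H = 21 → V
  i=14: O-B = 13 → N
  i=15: R-N =  4 → E
  i=16: X-R =  6 → G
  i=17: C-K = 18 → S
  i=18: O-W = 18 → S
  i=19: J-O = 21 → V
  i=20: N-T = 20 → U
  i=21: M-R = 21 → V
  i=22: G-T = 13 → N
  i=23: L-H =  4 → E
  i=24: V-P =  6 → G
  i=25: A-I = 18 → S
  i=26: C-K = 18 → S
  i=27: Q-V = 21 → V
  i=28: H-N = 20 → U
  i=29: S-X = 21 → V
  i=30: F-S = 13 → N
  i=31: Y-U =  4 → E
  i=32: D-X =  6 → G
  i=33: B-J = 18 → S
  i=34: J-R = 18 → S
  shifts repeat with period 8: GSSVUVNE

GSSVUVNE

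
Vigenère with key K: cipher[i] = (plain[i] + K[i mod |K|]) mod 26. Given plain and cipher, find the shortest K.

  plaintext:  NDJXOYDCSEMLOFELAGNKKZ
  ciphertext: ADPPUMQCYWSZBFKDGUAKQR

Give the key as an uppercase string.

  i= 0: A-N = 13 → N
  i= 1: D-D =  0 → A
  i= 2: P-J =  6 → G
  i= 3: P-X = 18 → S
  i= 4: U-O =  6 → G
  i= 5: M-Y = 14 → O
  i= 6: Q-D = 13 → N
  i= 7: C-C =  0 → A
  i= 8: Y-S =  6 → G
  i= 9: W-E = 18 → S
  i=10: S-M =  6 → G
  i=11: Z-L = 14 → O
  i=12: B-O = 13 → N
  i=13: F-F =  0 → A
  i=14: K-E =  6 → G
  i=15: D-L = 18 → S
  i=16: G-A =  6 → G
  i=17: U-G = 14 → O
  i=18: A-N = 13 → N
  i=19: K-K =  0 → A
  i=20: Q-K =  6 → G
  i=21: R-Z = 18 → S
  shifts repeat with period 6: NAGSGO

NAGSGO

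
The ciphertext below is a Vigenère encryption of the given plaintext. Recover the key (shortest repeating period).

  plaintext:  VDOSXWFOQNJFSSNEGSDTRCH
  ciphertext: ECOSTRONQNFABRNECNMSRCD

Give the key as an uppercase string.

JZAAWV

  i= 0: E-V =  9 → J
  i= 1: C-D = 25 → Z
  i= 2: O-O =  0 → A
  i= 3: S-S =  0 → A
  i= 4: T-X = 22 → W
  i= 5: R-W = 21 → V
  i= 6: O-F =  9 → J
  i= 7: N-O = 25 → Z
  i= 8: Q-Q =  0 → A
  i= 9: N-N =  0 → A
  i=10: F-J = 22 → W
  i=11: A-F = 21 → V
  i=12: B-S =  9 → J
  i=13: R-S = 25 → Z
  i=14: N-N =  0 → A
  i=15: E-E =  0 → A
  i=16: C-G = 22 → W
  i=17: N-S = 21 → V
  i=18: M-D =  9 → J
  i=19: S-T = 25 → Z
  i=20: R-R =  0 → A
  i=21: C-C =  0 → A
  i=22: D-H = 22 → W
  shifts repeat with period 6: JZAAWV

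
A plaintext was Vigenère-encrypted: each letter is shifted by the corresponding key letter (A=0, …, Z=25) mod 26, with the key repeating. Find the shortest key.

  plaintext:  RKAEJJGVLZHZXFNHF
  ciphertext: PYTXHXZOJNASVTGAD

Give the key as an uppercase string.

  i= 0: P-R = 24 → Y
  i= 1: Y-K = 14 → O
  i= 2: T-A = 19 → T
  i= 3: X-E = 19 → T
  i= 4: H-J = 24 → Y
  i= 5: X-J = 14 → O
  i= 6: Z-G = 19 → T
  i= 7: O-V = 19 → T
  i= 8: J-L = 24 → Y
  i= 9: N-Z = 14 → O
  i=10: A-H = 19 → T
  i=11: S-Z = 19 → T
  i=12: V-X = 24 → Y
  i=13: T-F = 14 → O
  i=14: G-N = 19 → T
  i=15: A-H = 19 → T
  i=16: D-F = 24 → Y
  shifts repeat with period 4: YOTT

YOTT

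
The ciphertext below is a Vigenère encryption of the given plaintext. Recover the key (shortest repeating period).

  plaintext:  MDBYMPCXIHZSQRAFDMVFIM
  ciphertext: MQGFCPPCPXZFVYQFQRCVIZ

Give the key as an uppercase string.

ANFHQ

  i= 0: M-M =  0 → A
  i= 1: Q-D = 13 → N
  i= 2: G-B =  5 → F
  i= 3: F-Y =  7 → H
  i= 4: C-M = 16 → Q
  i= 5: P-P =  0 → A
  i= 6: P-C = 13 → N
  i= 7: C-X =  5 → F
  i= 8: P-I =  7 → H
  i= 9: X-H = 16 → Q
  i=10: Z-Z =  0 → A
  i=11: F-S = 13 → N
  i=12: V-Q =  5 → F
  i=13: Y-R =  7 → H
  i=14: Q-A = 16 → Q
  i=15: F-F =  0 → A
  i=16: Q-D = 13 → N
  i=17: R-M =  5 → F
  i=18: C-V =  7 → H
  i=19: V-F = 16 → Q
  i=20: I-I =  0 → A
  i=21: Z-M = 13 → N
  shifts repeat with period 5: ANFHQ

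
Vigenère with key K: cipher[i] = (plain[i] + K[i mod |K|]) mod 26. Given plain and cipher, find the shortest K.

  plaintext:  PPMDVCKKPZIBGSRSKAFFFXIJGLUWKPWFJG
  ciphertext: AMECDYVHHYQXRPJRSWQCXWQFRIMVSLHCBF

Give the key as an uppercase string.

LXSZIW

  i= 0: A-P = 11 → L
  i= 1: M-P = 23 → X
  i= 2: E-M = 18 → S
  i= 3: C-D = 25 → Z
  i= 4: D-V =  8 → I
  i= 5: Y-C = 22 → W
  i= 6: V-K = 11 → L
  i= 7: H-K = 23 → X
  i= 8: H-P = 18 → S
  i= 9: Y-Z = 25 → Z
  i=10: Q-I =  8 → I
  i=11: X-B = 22 → W
  i=12: R-G = 11 → L
  i=13: P-S = 23 → X
  i=14: J-R = 18 → S
  i=15: R-S = 25 → Z
  i=16: S-K =  8 → I
  i=17: W-A = 22 → W
  i=18: Q-F = 11 → L
  i=19: C-F = 23 → X
  i=20: X-F = 18 → S
  i=21: W-X = 25 → Z
  i=22: Q-I =  8 → I
  i=23: F-J = 22 → W
  i=24: R-G = 11 → L
  i=25: I-L = 23 → X
  i=26: M-U = 18 → S
  i=27: V-W = 25 → Z
  i=28: S-K =  8 → I
  i=29: L-P = 22 → W
  i=30: H-W = 11 → L
  i=31: C-F = 23 → X
  i=32: B-J = 18 → S
  i=33: F-G = 25 → Z
  shifts repeat with period 6: LXSZIW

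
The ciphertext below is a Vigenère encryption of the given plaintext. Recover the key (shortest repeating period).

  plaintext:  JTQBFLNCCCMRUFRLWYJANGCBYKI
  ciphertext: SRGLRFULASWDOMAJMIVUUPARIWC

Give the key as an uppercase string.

  i= 0: S-J =  9 → J
  i= 1: R-T = 24 → Y
  i= 2: G-Q = 16 → Q
  i= 3: L-B = 10 → K
  i= 4: R-F = 12 → M
  i= 5: F-L = 20 → U
  i= 6: U-N =  7 → H
  i= 7: L-C =  9 → J
  i= 8: A-C = 24 → Y
  i= 9: S-C = 16 → Q
  i=10: W-M = 10 → K
  i=11: D-R = 12 → M
  i=12: O-U = 20 → U
  i=13: M-F =  7 → H
  i=14: A-R =  9 → J
  i=15: J-L = 24 → Y
  i=16: M-W = 16 → Q
  i=17: I-Y = 10 → K
  i=18: V-J = 12 → M
  i=19: U-A = 20 → U
  i=20: U-N =  7 → H
  i=21: P-G =  9 → J
  i=22: A-C = 24 → Y
  i=23: R-B = 16 → Q
  i=24: I-Y = 10 → K
  i=25: W-K = 12 → M
  i=26: C-I = 20 → U
  shifts repeat with period 7: JYQKMUH

JYQKMUH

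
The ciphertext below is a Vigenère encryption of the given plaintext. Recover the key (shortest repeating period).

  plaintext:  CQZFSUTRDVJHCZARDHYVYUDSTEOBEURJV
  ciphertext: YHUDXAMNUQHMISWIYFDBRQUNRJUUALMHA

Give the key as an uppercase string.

WRVYFGT

  i= 0: Y-C = 22 → W
  i= 1: H-Q = 17 → R
  i= 2: U-Z = 21 → V
  i= 3: D-F = 24 → Y
  i= 4: X-S =  5 → F
  i= 5: A-U =  6 → G
  i= 6: M-T = 19 → T
  i= 7: N-R = 22 → W
  i= 8: U-D = 17 → R
  i= 9: Q-V = 21 → V
  i=10: H-J = 24 → Y
  i=11: M-H =  5 → F
  i=12: I-C =  6 → G
  i=13: S-Z = 19 → T
  i=14: W-A = 22 → W
  i=15: I-R = 17 → R
  i=16: Y-D = 21 → V
  i=17: F-H = 24 → Y
  i=18: D-Y =  5 → F
  i=19: B-V =  6 → G
  i=20: R-Y = 19 → T
  i=21: Q-U = 22 → W
  i=22: U-D = 17 → R
  i=23: N-S = 21 → V
  i=24: R-T = 24 → Y
  i=25: J-E =  5 → F
  i=26: U-O =  6 → G
  i=27: U-B = 19 → T
  i=28: A-E = 22 → W
  i=29: L-U = 17 → R
  i=30: M-R = 21 → V
  i=31: H-J = 24 → Y
  i=32: A-V =  5 → F
  shifts repeat with period 7: WRVYFGT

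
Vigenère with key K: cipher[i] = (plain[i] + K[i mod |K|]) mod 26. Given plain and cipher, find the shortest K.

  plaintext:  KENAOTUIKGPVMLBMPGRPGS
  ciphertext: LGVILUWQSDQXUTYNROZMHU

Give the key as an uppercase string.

BCIIX

  i= 0: L-K =  1 → B
  i= 1: G-E =  2 → C
  i= 2: V-N =  8 → I
  i= 3: I-A =  8 → I
  i= 4: L-O = 23 → X
  i= 5: U-T =  1 → B
  i= 6: W-U =  2 → C
  i= 7: Q-I =  8 → I
  i= 8: S-K =  8 → I
  i= 9: D-G = 23 → X
  i=10: Q-P =  1 → B
  i=11: X-V =  2 → C
  i=12: U-M =  8 → I
  i=13: T-L =  8 → I
  i=14: Y-B = 23 → X
  i=15: N-M =  1 → B
  i=16: R-P =  2 → C
  i=17: O-G =  8 → I
  i=18: Z-R =  8 → I
  i=19: M-P = 23 → X
  i=20: H-G =  1 → B
  i=21: U-S =  2 → C
  shifts repeat with period 5: BCIIX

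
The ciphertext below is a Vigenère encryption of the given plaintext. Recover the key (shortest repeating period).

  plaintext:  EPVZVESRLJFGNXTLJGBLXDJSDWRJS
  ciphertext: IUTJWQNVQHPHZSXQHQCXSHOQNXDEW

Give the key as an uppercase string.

  i= 0: I-E =  4 → E
  i= 1: U-P =  5 → F
  i= 2: T-V = 24 → Y
  i= 3: J-Z = 10 → K
  i= 4: W-V =  1 → B
  i= 5: Q-E = 12 → M
  i= 6: N-S = 21 → V
  i= 7: V-R =  4 → E
  i= 8: Q-L =  5 → F
  i= 9: H-J = 24 → Y
  i=10: P-F = 10 → K
  i=11: H-G =  1 → B
  i=12: Z-N = 12 → M
  i=13: S-X = 21 → V
  i=14: X-T =  4 → E
  i=15: Q-L =  5 → F
  i=16: H-J = 24 → Y
  i=17: Q-G = 10 → K
  i=18: C-B =  1 → B
  i=19: X-L = 12 → M
  i=20: S-X = 21 → V
  i=21: H-D =  4 → E
  i=22: O-J =  5 → F
  i=23: Q-S = 24 → Y
  i=24: N-D = 10 → K
  i=25: X-W =  1 → B
  i=26: D-R = 12 → M
  i=27: E-J = 21 → V
  i=28: W-S =  4 → E
  shifts repeat with period 7: EFYKBMV

EFYKBMV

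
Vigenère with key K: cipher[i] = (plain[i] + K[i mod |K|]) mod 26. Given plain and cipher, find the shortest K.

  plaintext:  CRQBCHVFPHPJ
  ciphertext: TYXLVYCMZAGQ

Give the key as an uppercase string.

  i= 0: T-C = 17 → R
  i= 1: Y-R =  7 → H
  i= 2: X-Q =  7 → H
  i= 3: L-B = 10 → K
  i= 4: V-C = 19 → T
  i= 5: Y-H = 17 → R
  i= 6: C-V =  7 → H
  i= 7: M-F =  7 → H
  i= 8: Z-P = 10 → K
  i= 9: A-H = 19 → T
  i=10: G-P = 17 → R
  i=11: Q-J =  7 → H
  shifts repeat with period 5: RHHKT

RHHKT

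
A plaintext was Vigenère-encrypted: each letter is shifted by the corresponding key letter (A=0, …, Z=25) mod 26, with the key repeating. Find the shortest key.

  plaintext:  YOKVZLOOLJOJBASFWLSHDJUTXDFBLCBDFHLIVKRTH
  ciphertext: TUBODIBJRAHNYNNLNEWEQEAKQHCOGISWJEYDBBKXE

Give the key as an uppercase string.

VGRTEXN

  i= 0: T-Y = 21 → V
  i= 1: U-O =  6 → G
  i= 2: B-K = 17 → R
  i= 3: O-V = 19 → T
  i= 4: D-Z =  4 → E
  i= 5: I-L = 23 → X
  i= 6: B-O = 13 → N
  i= 7: J-O = 21 → V
  i= 8: R-L =  6 → G
  i= 9: A-J = 17 → R
  i=10: H-O = 19 → T
  i=11: N-J =  4 → E
  i=12: Y-B = 23 → X
  i=13: N-A = 13 → N
  i=14: N-S = 21 → V
  i=15: L-F =  6 → G
  i=16: N-W = 17 → R
  i=17: E-L = 19 → T
  i=18: W-S =  4 → E
  i=19: E-H = 23 → X
  i=20: Q-D = 13 → N
  i=21: E-J = 21 → V
  i=22: A-U =  6 → G
  i=23: K-T = 17 → R
  i=24: Q-X = 19 → T
  i=25: H-D =  4 → E
  i=26: C-F = 23 → X
  i=27: O-B = 13 → N
  i=28: G-L = 21 → V
  i=29: I-C =  6 → G
  i=30: S-B = 17 → R
  i=31: W-D = 19 → T
  i=32: J-F =  4 → E
  i=33: E-H = 23 → X
  i=34: Y-L = 13 → N
  i=35: D-I = 21 → V
  i=36: B-V =  6 → G
  i=37: B-K = 17 → R
  i=38: K-R = 19 → T
  i=39: X-T =  4 → E
  i=40: E-H = 23 → X
  shifts repeat with period 7: VGRTEXN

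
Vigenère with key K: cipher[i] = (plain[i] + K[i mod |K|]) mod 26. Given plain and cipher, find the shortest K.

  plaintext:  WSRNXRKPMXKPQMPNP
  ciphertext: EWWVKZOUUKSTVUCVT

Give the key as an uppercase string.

IEFIN

  i= 0: E-W =  8 → I
  i= 1: W-S =  4 → E
  i= 2: W-R =  5 → F
  i= 3: V-N =  8 → I
  i= 4: K-X = 13 → N
  i= 5: Z-R =  8 → I
  i= 6: O-K =  4 → E
  i= 7: U-P =  5 → F
  i= 8: U-M =  8 → I
  i= 9: K-X = 13 → N
  i=10: S-K =  8 → I
  i=11: T-P =  4 → E
  i=12: V-Q =  5 → F
  i=13: U-M =  8 → I
  i=14: C-P = 13 → N
  i=15: V-N =  8 → I
  i=16: T-P =  4 → E
  shifts repeat with period 5: IEFIN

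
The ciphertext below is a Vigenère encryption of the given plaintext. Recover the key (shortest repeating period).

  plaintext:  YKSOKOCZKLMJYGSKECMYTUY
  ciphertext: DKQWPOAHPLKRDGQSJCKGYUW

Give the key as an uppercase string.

  i= 0: D-Y =  5 → F
  i= 1: K-K =  0 → A
  i= 2: Q-S = 24 → Y
  i= 3: W-O =  8 → I
  i= 4: P-K =  5 → F
  i= 5: O-O =  0 → A
  i= 6: A-C = 24 → Y
  i= 7: H-Z =  8 → I
  i= 8: P-K =  5 → F
  i= 9: L-L =  0 → A
  i=10: K-M = 24 → Y
  i=11: R-J =  8 → I
  i=12: D-Y =  5 → F
  i=13: G-G =  0 → A
  i=14: Q-S = 24 → Y
  i=15: S-K =  8 → I
  i=16: J-E =  5 → F
  i=17: C-C =  0 → A
  i=18: K-M = 24 → Y
  i=19: G-Y =  8 → I
  i=20: Y-T =  5 → F
  i=21: U-U =  0 → A
  i=22: W-Y = 24 → Y
  shifts repeat with period 4: FAYI

FAYI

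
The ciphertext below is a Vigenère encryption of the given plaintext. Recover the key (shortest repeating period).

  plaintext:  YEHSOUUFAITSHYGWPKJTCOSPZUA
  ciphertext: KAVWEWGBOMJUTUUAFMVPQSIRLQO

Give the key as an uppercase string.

MWOEQC

  i= 0: K-Y = 12 → M
  i= 1: A-E = 22 → W
  i= 2: V-H = 14 → O
  i= 3: W-S =  4 → E
  i= 4: E-O = 16 → Q
  i= 5: W-U =  2 → C
  i= 6: G-U = 12 → M
  i= 7: B-F = 22 → W
  i= 8: O-A = 14 → O
  i= 9: M-I =  4 → E
  i=10: J-T = 16 → Q
  i=11: U-S =  2 → C
  i=12: T-H = 12 → M
  i=13: U-Y = 22 → W
  i=14: U-G = 14 → O
  i=15: A-W =  4 → E
  i=16: F-P = 16 → Q
  i=17: M-K =  2 → C
  i=18: V-J = 12 → M
  i=19: P-T = 22 → W
  i=20: Q-C = 14 → O
  i=21: S-O =  4 → E
  i=22: I-S = 16 → Q
  i=23: R-P =  2 → C
  i=24: L-Z = 12 → M
  i=25: Q-U = 22 → W
  i=26: O-A = 14 → O
  shifts repeat with period 6: MWOEQC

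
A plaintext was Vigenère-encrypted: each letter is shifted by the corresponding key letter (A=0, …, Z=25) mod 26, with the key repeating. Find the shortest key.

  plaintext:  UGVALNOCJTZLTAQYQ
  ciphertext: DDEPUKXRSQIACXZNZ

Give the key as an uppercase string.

JXJP

  i= 0: D-U =  9 → J
  i= 1: D-G = 23 → X
  i= 2: E-V =  9 → J
  i= 3: P-A = 15 → P
  i= 4: U-L =  9 → J
  i= 5: K-N = 23 → X
  i= 6: X-O =  9 → J
  i= 7: R-C = 15 → P
  i= 8: S-J =  9 → J
  i= 9: Q-T = 23 → X
  i=10: I-Z =  9 → J
  i=11: A-L = 15 → P
  i=12: C-T =  9 → J
  i=13: X-A = 23 → X
  i=14: Z-Q =  9 → J
  i=15: N-Y = 15 → P
  i=16: Z-Q =  9 → J
  shifts repeat with period 4: JXJP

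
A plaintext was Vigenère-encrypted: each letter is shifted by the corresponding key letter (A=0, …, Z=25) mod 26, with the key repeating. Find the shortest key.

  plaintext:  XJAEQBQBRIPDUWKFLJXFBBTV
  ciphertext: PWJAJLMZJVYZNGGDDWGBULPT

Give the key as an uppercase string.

  i= 0: P-X = 18 → S
  i= 1: W-J = 13 → N
  i= 2: J-A =  9 → J
  i= 3: A-E = 22 → W
  i= 4: J-Q = 19 → T
  i= 5: L-B = 10 → K
  i= 6: M-Q = 22 → W
  i= 7: Z-B = 24 → Y
  i= 8: J-R = 18 → S
  i= 9: V-I = 13 → N
  i=10: Y-P =  9 → J
  i=11: Z-D = 22 → W
  i=12: N-U = 19 → T
  i=13: G-W = 10 → K
  i=14: G-K = 22 → W
  i=15: D-F = 24 → Y
  i=16: D-L = 18 → S
  i=17: W-J = 13 → N
  i=18: G-X =  9 → J
  i=19: B-F = 22 → W
  i=20: U-B = 19 → T
  i=21: L-B = 10 → K
  i=22: P-T = 22 → W
  i=23: T-V = 24 → Y
  shifts repeat with period 8: SNJWTKWY

SNJWTKWY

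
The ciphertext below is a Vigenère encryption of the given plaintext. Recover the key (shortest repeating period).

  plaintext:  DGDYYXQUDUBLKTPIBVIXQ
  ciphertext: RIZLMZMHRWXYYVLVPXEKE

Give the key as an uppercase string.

OCWN

  i= 0: R-D = 14 → O
  i= 1: I-G =  2 → C
  i= 2: Z-D = 22 → W
  i= 3: L-Y = 13 → N
  i= 4: M-Y = 14 → O
  i= 5: Z-X =  2 → C
  i= 6: M-Q = 22 → W
  i= 7: H-U = 13 → N
  i= 8: R-D = 14 → O
  i= 9: W-U =  2 → C
  i=10: X-B = 22 → W
  i=11: Y-L = 13 → N
  i=12: Y-K = 14 → O
  i=13: V-T =  2 → C
  i=14: L-P = 22 → W
  i=15: V-I = 13 → N
  i=16: P-B = 14 → O
  i=17: X-V =  2 → C
  i=18: E-I = 22 → W
  i=19: K-X = 13 → N
  i=20: E-Q = 14 → O
  shifts repeat with period 4: OCWN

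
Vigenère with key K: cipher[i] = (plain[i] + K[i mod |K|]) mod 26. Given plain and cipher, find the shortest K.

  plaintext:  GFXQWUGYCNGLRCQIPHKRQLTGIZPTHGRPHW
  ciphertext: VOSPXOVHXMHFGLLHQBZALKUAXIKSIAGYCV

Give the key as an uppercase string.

  i= 0: V-G = 15 → P
  i= 1: O-F =  9 → J
  i= 2: S-X = 21 → V
  i= 3: P-Q = 25 → Z
  i= 4: X-W =  1 → B
  i= 5: O-U = 20 → U
  i= 6: V-G = 15 → P
  i= 7: H-Y =  9 → J
  i= 8: X-C = 21 → V
  i= 9: M-N = 25 → Z
  i=10: H-G =  1 → B
  i=11: F-L = 20 → U
  i=12: G-R = 15 → P
  i=13: L-C =  9 → J
  i=14: L-Q = 21 → V
  i=15: H-I = 25 → Z
  i=16: Q-P =  1 → B
  i=17: B-H = 20 → U
  i=18: Z-K = 15 → P
  i=19: A-R =  9 → J
  i=20: L-Q = 21 → V
  i=21: K-L = 25 → Z
  i=22: U-T =  1 → B
  i=23: A-G = 20 → U
  i=24: X-I = 15 → P
  i=25: I-Z =  9 → J
  i=26: K-P = 21 → V
  i=27: S-T = 25 → Z
  i=28: I-H =  1 → B
  i=29: A-G = 20 → U
  i=30: G-R = 15 → P
  i=31: Y-P =  9 → J
  i=32: C-H = 21 → V
  i=33: V-W = 25 → Z
  shifts repeat with period 6: PJVZBU

PJVZBU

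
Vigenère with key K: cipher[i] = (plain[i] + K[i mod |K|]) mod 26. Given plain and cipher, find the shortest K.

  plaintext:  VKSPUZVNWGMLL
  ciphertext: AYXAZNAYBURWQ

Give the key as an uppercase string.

FOFL

  i= 0: A-V =  5 → F
  i= 1: Y-K = 14 → O
  i= 2: X-S =  5 → F
  i= 3: A-P = 11 → L
  i= 4: Z-U =  5 → F
  i= 5: N-Z = 14 → O
  i= 6: A-V =  5 → F
  i= 7: Y-N = 11 → L
  i= 8: B-W =  5 → F
  i= 9: U-G = 14 → O
  i=10: R-M =  5 → F
  i=11: W-L = 11 → L
  i=12: Q-L =  5 → F
  shifts repeat with period 4: FOFL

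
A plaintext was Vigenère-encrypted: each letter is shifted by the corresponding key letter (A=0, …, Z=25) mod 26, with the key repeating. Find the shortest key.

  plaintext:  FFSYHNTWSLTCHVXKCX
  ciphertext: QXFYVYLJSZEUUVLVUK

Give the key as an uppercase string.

  i= 0: Q-F = 11 → L
  i= 1: X-F = 18 → S
  i= 2: F-S = 13 → N
  i= 3: Y-Y =  0 → A
  i= 4: V-H = 14 → O
  i= 5: Y-N = 11 → L
  i= 6: L-T = 18 → S
  i= 7: J-W = 13 → N
  i= 8: S-S =  0 → A
  i= 9: Z-L = 14 → O
  i=10: E-T = 11 → L
  i=11: U-C = 18 → S
  i=12: U-H = 13 → N
  i=13: V-V =  0 → A
  i=14: L-X = 14 → O
  i=15: V-K = 11 → L
  i=16: U-C = 18 → S
  i=17: K-X = 13 → N
  shifts repeat with period 5: LSNAO

LSNAO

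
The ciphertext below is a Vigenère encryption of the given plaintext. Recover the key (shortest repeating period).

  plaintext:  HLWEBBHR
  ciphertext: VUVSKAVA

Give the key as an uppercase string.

OJZ

  i= 0: V-H = 14 → O
  i= 1: U-L =  9 → J
  i= 2: V-W = 25 → Z
  i= 3: S-E = 14 → O
  i= 4: K-B =  9 → J
  i= 5: A-B = 25 → Z
  i= 6: V-H = 14 → O
  i= 7: A-R =  9 → J
  shifts repeat with period 3: OJZ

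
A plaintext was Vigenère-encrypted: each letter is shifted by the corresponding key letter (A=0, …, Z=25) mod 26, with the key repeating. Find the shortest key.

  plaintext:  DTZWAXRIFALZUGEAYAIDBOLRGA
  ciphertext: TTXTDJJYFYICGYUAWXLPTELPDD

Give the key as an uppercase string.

  i= 0: T-D = 16 → Q
  i= 1: T-T =  0 → A
  i= 2: X-Z = 24 → Y
  i= 3: T-W = 23 → X
  i= 4: D-A =  3 → D
  i= 5: J-X = 12 → M
  i= 6: J-R = 18 → S
  i= 7: Y-I = 16 → Q
  i= 8: F-F =  0 → A
  i= 9: Y-A = 24 → Y
  i=10: I-L = 23 → X
  i=11: C-Z =  3 → D
  i=12: G-U = 12 → M
  i=13: Y-G = 18 → S
  i=14: U-E = 16 → Q
  i=15: A-A =  0 → A
  i=16: W-Y = 24 → Y
  i=17: X-A = 23 → X
  i=18: L-I =  3 → D
  i=19: P-D = 12 → M
  i=20: T-B = 18 → S
  i=21: E-O = 16 → Q
  i=22: L-L =  0 → A
  i=23: P-R = 24 → Y
  i=24: D-G = 23 → X
  i=25: D-A =  3 → D
  shifts repeat with period 7: QAYXDMS

QAYXDMS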